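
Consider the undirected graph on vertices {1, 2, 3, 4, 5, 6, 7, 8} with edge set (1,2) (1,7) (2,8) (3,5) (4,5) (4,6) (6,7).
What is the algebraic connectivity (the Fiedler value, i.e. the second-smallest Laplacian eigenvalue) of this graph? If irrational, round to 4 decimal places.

0.1522

Each diagonal entry of L is the vertex degree and each off-diagonal entry is -1 where an edge is present, 0 otherwise; in the order [1, 2, 3, 4, 5, 6, 7, 8] the diagonal is [2, 2, 1, 2, 2, 2, 2, 1]. Computing the eigenvalues of L and sorting gives [0, 0.1522, 0.5858, 1.2346, 2, 2.7654, 3.4142, 3.8478]. The Fiedler value lambda_2 = 0.1522 is strictly positive, so the graph is connected. The largest eigenvalue, 3.8478, is at most the vertex count 8.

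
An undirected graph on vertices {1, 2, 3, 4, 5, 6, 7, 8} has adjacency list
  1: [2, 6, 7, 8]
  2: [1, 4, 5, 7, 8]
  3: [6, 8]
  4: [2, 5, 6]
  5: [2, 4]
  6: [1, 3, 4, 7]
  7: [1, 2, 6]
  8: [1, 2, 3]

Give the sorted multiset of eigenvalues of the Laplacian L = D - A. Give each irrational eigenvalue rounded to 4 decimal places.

[0, 1.2146, 2, 2.7559, 3.4958, 4.6449, 5.4640, 6.4249]

Reading degrees in the order [1, 2, 3, 4, 5, 6, 7, 8] gives [4, 5, 2, 3, 2, 4, 3, 3]; set D = diag(4, 5, 2, 3, 2, 4, 3, 3) and form L = D - A. Diagonalising L (or applying a numerical eigensolver to the 8x8 matrix) gives the spectrum above.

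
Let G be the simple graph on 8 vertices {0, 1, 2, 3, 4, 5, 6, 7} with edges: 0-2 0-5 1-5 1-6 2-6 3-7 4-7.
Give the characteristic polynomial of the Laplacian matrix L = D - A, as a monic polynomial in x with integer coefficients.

x^8 - 14x^7 + 78x^6 - 220x^5 + 330x^4 - 250x^3 + 75x^2

Reading degrees in the order [0, 1, 2, 3, 4, 5, 6, 7] gives [2, 2, 2, 1, 1, 2, 2, 2]; set D = diag(2, 2, 2, 1, 1, 2, 2, 2) and form L = D - A. L has integer entries, so p(x) = det(xI - L) has integer coefficients. Expanding the determinant yields x^8 - 14x^7 + 78x^6 - 220x^5 + 330x^4 - 250x^3 + 75x^2. Since p(0) = det(-L) = 0, x divides p(x). There are 2 zeros in the spectrum, matching the 2 components.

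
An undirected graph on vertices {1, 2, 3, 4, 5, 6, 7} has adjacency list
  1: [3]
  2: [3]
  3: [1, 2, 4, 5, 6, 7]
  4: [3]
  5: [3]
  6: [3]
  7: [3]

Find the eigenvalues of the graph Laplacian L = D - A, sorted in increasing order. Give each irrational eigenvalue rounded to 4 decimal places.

With the vertex order [1, 2, 3, 4, 5, 6, 7], the degrees are [1, 1, 6, 1, 1, 1, 1], giving D = diag(1, 1, 6, 1, 1, 1, 1) and L = D - A. L is symmetric positive semidefinite, so every eigenvalue is real and nonnegative. The single zero eigenvalue shows the graph is connected. By the matrix-tree theorem the graph has (1/7) * product of the nonzero eigenvalues = 1 spanning tree.

[0, 1, 1, 1, 1, 1, 7]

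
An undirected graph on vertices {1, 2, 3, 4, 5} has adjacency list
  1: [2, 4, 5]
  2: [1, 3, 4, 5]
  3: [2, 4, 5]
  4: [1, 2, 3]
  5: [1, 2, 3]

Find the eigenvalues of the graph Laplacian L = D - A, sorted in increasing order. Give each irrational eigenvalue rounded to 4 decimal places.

[0, 3, 3, 5, 5]

Reading degrees in the order [1, 2, 3, 4, 5] gives [3, 4, 3, 3, 3]; set D = diag(3, 4, 3, 3, 3) and form L = D - A. The multiplicity of 0 as a Laplacian eigenvalue equals the number of connected components. There is one zero in the spectrum, matching the 1 component.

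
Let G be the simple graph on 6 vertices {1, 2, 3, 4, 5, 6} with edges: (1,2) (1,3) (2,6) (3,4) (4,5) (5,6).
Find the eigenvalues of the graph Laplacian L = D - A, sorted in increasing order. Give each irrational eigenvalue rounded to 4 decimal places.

With the vertex order [1, 2, 3, 4, 5, 6], the degrees are [2, 2, 2, 2, 2, 2], giving D = diag(2, 2, 2, 2, 2, 2) and L = D - A. Since every row of L sums to 0, the all-ones vector is in the kernel and 0 is an eigenvalue. By the matrix-tree theorem the graph has (1/6) * product of the nonzero eigenvalues = 6 spanning trees.

[0, 1, 1, 3, 3, 4]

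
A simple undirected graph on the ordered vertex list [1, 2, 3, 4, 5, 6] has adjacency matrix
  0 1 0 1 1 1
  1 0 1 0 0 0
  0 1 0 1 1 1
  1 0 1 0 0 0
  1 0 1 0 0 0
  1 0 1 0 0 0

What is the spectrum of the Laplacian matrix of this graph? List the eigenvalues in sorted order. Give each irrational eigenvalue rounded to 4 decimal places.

Reading degrees in the order [1, 2, 3, 4, 5, 6] gives [4, 2, 4, 2, 2, 2]; set D = diag(4, 2, 4, 2, 2, 2) and form L = D - A. Diagonalising L (or applying a numerical eigensolver to the 6x6 matrix) gives the spectrum above.

[0, 2, 2, 2, 4, 6]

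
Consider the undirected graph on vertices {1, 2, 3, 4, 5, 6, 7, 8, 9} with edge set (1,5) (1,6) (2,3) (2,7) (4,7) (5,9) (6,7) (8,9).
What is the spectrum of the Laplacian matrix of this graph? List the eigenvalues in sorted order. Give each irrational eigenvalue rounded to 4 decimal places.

Each diagonal entry of L is the vertex degree and each off-diagonal entry is -1 where an edge is present, 0 otherwise; in the order [1, 2, 3, 4, 5, 6, 7, 8, 9] the diagonal is [2, 2, 1, 1, 2, 2, 3, 1, 2]. The multiplicity of 0 as a Laplacian eigenvalue equals the number of connected components. The single zero eigenvalue shows the graph is connected. By the matrix-tree theorem the graph has (1/9) * product of the nonzero eigenvalues = 1 spanning tree.

[0, 0.1404, 0.5362, 0.7754, 1.5803, 2.2449, 2.7784, 3.5988, 4.3455]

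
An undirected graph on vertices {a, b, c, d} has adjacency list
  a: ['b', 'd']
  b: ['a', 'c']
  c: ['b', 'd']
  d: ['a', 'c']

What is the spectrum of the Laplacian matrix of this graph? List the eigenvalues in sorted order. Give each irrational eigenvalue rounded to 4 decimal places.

Reading degrees in the order [a, b, c, d] gives [2, 2, 2, 2]; set D = diag(2, 2, 2, 2) and form L = D - A. Diagonalising L (or applying a numerical eigensolver to the 4x4 matrix) gives the spectrum above. The single zero eigenvalue shows the graph is connected.

[0, 2, 2, 4]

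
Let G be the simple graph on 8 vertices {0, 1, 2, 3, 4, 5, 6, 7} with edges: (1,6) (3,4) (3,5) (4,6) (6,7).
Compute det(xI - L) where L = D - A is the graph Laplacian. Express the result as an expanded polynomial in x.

Reading degrees in the order [0, 1, 2, 3, 4, 5, 6, 7] gives [0, 1, 0, 2, 2, 1, 3, 1]; set D = diag(0, 1, 0, 2, 2, 1, 3, 1) and form L = D - A. Computing det(xI - L) by cofactor expansion (or equivalently via sum-over-permutations) gives x^8 - 10x^7 + 35x^6 - 52x^5 + 32x^4 - 6x^3. Since p(0) = det(-L) = 0, x divides p(x). The eigenvalues sum to 10, which equals trace(L) = 2|E|. The largest eigenvalue, 4.2143, is at most the vertex count 8.

x^8 - 10x^7 + 35x^6 - 52x^5 + 32x^4 - 6x^3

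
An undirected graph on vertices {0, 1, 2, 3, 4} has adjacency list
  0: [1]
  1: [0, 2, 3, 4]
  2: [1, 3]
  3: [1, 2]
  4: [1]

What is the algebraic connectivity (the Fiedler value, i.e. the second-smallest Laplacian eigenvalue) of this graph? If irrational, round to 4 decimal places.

Each diagonal entry of L is the vertex degree and each off-diagonal entry is -1 where an edge is present, 0 otherwise; in the order [0, 1, 2, 3, 4] the diagonal is [1, 4, 2, 2, 1]. The sorted Laplacian eigenvalues are [0, 1, 1, 3, 5]; the algebraic connectivity is the second entry, 1. There is one zero in the spectrum, matching the 1 component.

1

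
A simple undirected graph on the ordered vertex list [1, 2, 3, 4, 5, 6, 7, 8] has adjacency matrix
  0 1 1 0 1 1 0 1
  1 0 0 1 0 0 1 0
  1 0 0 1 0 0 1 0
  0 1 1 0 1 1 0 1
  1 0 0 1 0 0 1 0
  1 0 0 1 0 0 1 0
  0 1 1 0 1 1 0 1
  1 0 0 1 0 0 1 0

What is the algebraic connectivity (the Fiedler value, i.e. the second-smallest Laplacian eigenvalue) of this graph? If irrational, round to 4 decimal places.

3

Each diagonal entry of L is the vertex degree and each off-diagonal entry is -1 where an edge is present, 0 otherwise; in the order [1, 2, 3, 4, 5, 6, 7, 8] the diagonal is [5, 3, 3, 5, 3, 3, 5, 3]. The sorted Laplacian eigenvalues are [0, 3, 3, 3, 3, 5, 5, 8]; the algebraic connectivity is the second entry, 3. The largest eigenvalue, 8, is at most the vertex count 8.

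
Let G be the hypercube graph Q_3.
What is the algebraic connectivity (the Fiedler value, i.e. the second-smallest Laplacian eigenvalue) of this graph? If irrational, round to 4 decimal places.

2

The graph has 8 vertices and degree multiset [3, 3, 3, 3, 3, 3, 3, 3]; D is the diagonal matrix of degrees and L = D - A. Computing the eigenvalues of L and sorting gives [0, 2, 2, 2, 4, 4, 4, 6]. The Fiedler value lambda_2 = 2 is strictly positive, so the graph is connected. By the matrix-tree theorem the graph has (1/8) * product of the nonzero eigenvalues = 384 spanning trees.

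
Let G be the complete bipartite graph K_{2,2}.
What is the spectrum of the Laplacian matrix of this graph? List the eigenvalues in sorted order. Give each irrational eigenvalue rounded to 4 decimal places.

[0, 2, 2, 4]

The graph has 4 vertices and degree multiset [2, 2, 2, 2]; D is the diagonal matrix of degrees and L = D - A. The multiplicity of 0 as a Laplacian eigenvalue equals the number of connected components. The eigenvalues sum to 8, which equals trace(L) = 2|E|. The largest eigenvalue, 4, is at most the vertex count 4.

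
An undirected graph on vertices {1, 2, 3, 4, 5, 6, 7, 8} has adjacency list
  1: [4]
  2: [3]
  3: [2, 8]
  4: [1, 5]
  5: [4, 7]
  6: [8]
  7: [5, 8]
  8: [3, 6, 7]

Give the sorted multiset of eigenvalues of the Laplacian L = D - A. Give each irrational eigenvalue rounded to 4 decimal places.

[0, 0.1864, 0.5858, 1, 2, 2.4707, 3.4142, 4.3429]

Reading degrees in the order [1, 2, 3, 4, 5, 6, 7, 8] gives [1, 1, 2, 2, 2, 1, 2, 3]; set D = diag(1, 1, 2, 2, 2, 1, 2, 3) and form L = D - A. The multiplicity of 0 as a Laplacian eigenvalue equals the number of connected components. The single zero eigenvalue shows the graph is connected. The eigenvalues sum to 14, which equals trace(L) = 2|E|.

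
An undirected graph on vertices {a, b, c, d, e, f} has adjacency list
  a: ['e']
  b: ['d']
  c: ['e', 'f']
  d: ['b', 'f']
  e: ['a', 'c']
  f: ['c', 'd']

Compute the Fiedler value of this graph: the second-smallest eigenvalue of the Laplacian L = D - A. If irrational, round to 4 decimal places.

Each diagonal entry of L is the vertex degree and each off-diagonal entry is -1 where an edge is present, 0 otherwise; in the order [a, b, c, d, e, f] the diagonal is [1, 1, 2, 2, 2, 2]. The sorted Laplacian eigenvalues are [0, 0.2679, 1, 2, 3, 3.7321]; the algebraic connectivity is the second entry, 0.2679. By the matrix-tree theorem the graph has (1/6) * product of the nonzero eigenvalues = 1 spanning tree. The largest eigenvalue, 3.7321, is at most the vertex count 6.

0.2679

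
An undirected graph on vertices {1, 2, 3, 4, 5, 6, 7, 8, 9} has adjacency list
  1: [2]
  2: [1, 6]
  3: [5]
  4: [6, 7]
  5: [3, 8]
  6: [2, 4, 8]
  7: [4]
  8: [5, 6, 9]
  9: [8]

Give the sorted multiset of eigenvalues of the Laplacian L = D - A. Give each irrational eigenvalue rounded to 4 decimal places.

[0, 0.2311, 0.3820, 0.6416, 1.6129, 2.2591, 2.6180, 3.5132, 4.7421]

Each diagonal entry of L is the vertex degree and each off-diagonal entry is -1 where an edge is present, 0 otherwise; in the order [1, 2, 3, 4, 5, 6, 7, 8, 9] the diagonal is [1, 2, 1, 2, 2, 3, 1, 3, 1]. Since every row of L sums to 0, the all-ones vector is in the kernel and 0 is an eigenvalue. The single zero eigenvalue shows the graph is connected. The eigenvalues sum to 16, which equals trace(L) = 2|E|.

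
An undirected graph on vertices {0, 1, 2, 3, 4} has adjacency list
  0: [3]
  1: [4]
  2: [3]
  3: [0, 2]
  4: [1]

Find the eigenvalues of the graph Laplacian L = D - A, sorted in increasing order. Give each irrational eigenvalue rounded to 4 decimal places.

[0, 0, 1, 2, 3]

Each diagonal entry of L is the vertex degree and each off-diagonal entry is -1 where an edge is present, 0 otherwise; in the order [0, 1, 2, 3, 4] the diagonal is [1, 1, 1, 2, 1]. Since every row of L sums to 0, the all-ones vector is in the kernel and 0 is an eigenvalue. The 2 zero eigenvalues correspond to the 2 connected components. The eigenvalues sum to 6, which equals trace(L) = 2|E|. There are 2 zeros in the spectrum, matching the 2 components.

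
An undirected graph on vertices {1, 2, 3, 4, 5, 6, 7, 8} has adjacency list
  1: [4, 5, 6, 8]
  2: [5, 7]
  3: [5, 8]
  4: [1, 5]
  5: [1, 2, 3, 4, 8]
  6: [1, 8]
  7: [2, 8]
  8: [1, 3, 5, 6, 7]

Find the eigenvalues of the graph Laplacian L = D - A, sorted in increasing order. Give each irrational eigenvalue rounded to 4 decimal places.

[0, 1.0822, 1.7149, 1.7561, 2.7781, 4.3343, 5.8274, 6.5070]

Reading degrees in the order [1, 2, 3, 4, 5, 6, 7, 8] gives [4, 2, 2, 2, 5, 2, 2, 5]; set D = diag(4, 2, 2, 2, 5, 2, 2, 5) and form L = D - A. The multiplicity of 0 as a Laplacian eigenvalue equals the number of connected components. The eigenvalues sum to 24, which equals trace(L) = 2|E|.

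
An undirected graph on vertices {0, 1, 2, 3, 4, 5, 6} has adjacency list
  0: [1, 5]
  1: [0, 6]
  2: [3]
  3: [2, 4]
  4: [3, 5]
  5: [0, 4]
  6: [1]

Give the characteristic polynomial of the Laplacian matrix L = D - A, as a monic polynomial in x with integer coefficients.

Reading degrees in the order [0, 1, 2, 3, 4, 5, 6] gives [2, 2, 1, 2, 2, 2, 1]; set D = diag(2, 2, 1, 2, 2, 2, 1) and form L = D - A. L has integer entries, so p(x) = det(xI - L) has integer coefficients. Expanding the determinant yields x^7 - 12x^6 + 55x^5 - 120x^4 + 126x^3 - 56x^2 + 7x. The coefficient of x^6 equals -trace(L) = -12, matching the sum of degrees. By the matrix-tree theorem the graph has (1/7) * product of the nonzero eigenvalues = 1 spanning tree.

x^7 - 12x^6 + 55x^5 - 120x^4 + 126x^3 - 56x^2 + 7x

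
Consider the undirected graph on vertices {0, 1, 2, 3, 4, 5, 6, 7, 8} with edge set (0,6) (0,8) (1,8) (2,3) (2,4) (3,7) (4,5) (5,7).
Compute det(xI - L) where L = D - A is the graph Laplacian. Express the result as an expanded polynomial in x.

x^9 - 16x^8 + 105x^7 - 364x^6 + 715x^5 - 790x^4 + 450x^3 - 100x^2

Each diagonal entry of L is the vertex degree and each off-diagonal entry is -1 where an edge is present, 0 otherwise; in the order [0, 1, 2, 3, 4, 5, 6, 7, 8] the diagonal is [2, 1, 2, 2, 2, 2, 1, 2, 2]. L has integer entries, so p(x) = det(xI - L) has integer coefficients. Expanding the determinant yields x^9 - 16x^8 + 105x^7 - 364x^6 + 715x^5 - 790x^4 + 450x^3 - 100x^2. The constant term is 0 because L is singular (the all-ones vector lies in its kernel). There are 2 zeros in the spectrum, matching the 2 components. The eigenvalues sum to 16, which equals trace(L) = 2|E|.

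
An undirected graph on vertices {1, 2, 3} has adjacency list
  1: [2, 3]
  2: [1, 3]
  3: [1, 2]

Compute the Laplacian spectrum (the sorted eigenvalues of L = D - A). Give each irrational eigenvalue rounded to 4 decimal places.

Reading degrees in the order [1, 2, 3] gives [2, 2, 2]; set D = diag(2, 2, 2) and form L = D - A. Diagonalising L (or applying a numerical eigensolver to the 3x3 matrix) gives the spectrum above.

[0, 3, 3]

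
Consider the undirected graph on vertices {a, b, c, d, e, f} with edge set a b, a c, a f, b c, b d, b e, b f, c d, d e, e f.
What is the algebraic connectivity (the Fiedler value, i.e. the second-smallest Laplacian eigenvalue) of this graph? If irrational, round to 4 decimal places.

With the vertex order [a, b, c, d, e, f], the degrees are [3, 5, 3, 3, 3, 3], giving D = diag(3, 5, 3, 3, 3, 3) and L = D - A. Computing the eigenvalues of L and sorting gives [0, 2.3820, 2.3820, 4.6180, 4.6180, 6]. The Fiedler value lambda_2 = 2.3820 is strictly positive, so the graph is connected. The largest eigenvalue, 6, is at most the vertex count 6.

2.3820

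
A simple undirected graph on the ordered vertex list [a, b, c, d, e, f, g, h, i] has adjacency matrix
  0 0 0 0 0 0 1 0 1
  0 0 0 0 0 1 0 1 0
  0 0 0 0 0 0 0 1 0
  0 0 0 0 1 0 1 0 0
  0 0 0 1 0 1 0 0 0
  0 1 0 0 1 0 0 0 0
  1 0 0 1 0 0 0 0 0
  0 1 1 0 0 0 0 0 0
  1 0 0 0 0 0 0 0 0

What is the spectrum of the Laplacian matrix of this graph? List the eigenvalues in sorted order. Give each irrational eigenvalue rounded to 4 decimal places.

[0, 0.1206, 0.4679, 1, 1.6527, 2.3473, 3, 3.5321, 3.8794]

With the vertex order [a, b, c, d, e, f, g, h, i], the degrees are [2, 2, 1, 2, 2, 2, 2, 2, 1], giving D = diag(2, 2, 1, 2, 2, 2, 2, 2, 1) and L = D - A. L is symmetric positive semidefinite, so every eigenvalue is real and nonnegative. The single zero eigenvalue shows the graph is connected. There is one zero in the spectrum, matching the 1 component.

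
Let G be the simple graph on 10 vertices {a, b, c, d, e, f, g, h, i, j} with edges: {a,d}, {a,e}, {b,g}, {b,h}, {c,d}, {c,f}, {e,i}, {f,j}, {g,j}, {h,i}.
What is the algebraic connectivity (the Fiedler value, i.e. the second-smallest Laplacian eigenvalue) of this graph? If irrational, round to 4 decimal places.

0.3820

Each diagonal entry of L is the vertex degree and each off-diagonal entry is -1 where an edge is present, 0 otherwise; in the order [a, b, c, d, e, f, g, h, i, j] the diagonal is [2, 2, 2, 2, 2, 2, 2, 2, 2, 2]. The sorted Laplacian eigenvalues are [0, 0.3820, 0.3820, 1.3820, 1.3820, 2.6180, 2.6180, 3.6180, 3.6180, 4]; the algebraic connectivity is the second entry, 0.3820. The largest eigenvalue, 4, is at most the vertex count 10.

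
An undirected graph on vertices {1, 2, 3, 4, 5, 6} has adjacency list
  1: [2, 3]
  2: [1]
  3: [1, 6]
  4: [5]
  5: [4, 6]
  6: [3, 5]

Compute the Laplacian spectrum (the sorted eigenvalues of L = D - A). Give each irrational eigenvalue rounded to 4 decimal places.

Reading degrees in the order [1, 2, 3, 4, 5, 6] gives [2, 1, 2, 1, 2, 2]; set D = diag(2, 1, 2, 1, 2, 2) and form L = D - A. Since every row of L sums to 0, the all-ones vector is in the kernel and 0 is an eigenvalue. By the matrix-tree theorem the graph has (1/6) * product of the nonzero eigenvalues = 1 spanning tree.

[0, 0.2679, 1, 2, 3, 3.7321]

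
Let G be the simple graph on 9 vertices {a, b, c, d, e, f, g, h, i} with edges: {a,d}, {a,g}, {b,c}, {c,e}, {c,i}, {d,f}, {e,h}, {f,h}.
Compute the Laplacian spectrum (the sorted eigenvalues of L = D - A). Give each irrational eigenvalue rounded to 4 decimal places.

[0, 0.1289, 0.5540, 1, 1.2613, 2.1326, 3, 3.6881, 4.2350]

Reading degrees in the order [a, b, c, d, e, f, g, h, i] gives [2, 1, 3, 2, 2, 2, 1, 2, 1]; set D = diag(2, 1, 3, 2, 2, 2, 1, 2, 1) and form L = D - A. The multiplicity of 0 as a Laplacian eigenvalue equals the number of connected components. The single zero eigenvalue shows the graph is connected. The largest eigenvalue, 4.2350, is at most the vertex count 9. The eigenvalues sum to 16, which equals trace(L) = 2|E|.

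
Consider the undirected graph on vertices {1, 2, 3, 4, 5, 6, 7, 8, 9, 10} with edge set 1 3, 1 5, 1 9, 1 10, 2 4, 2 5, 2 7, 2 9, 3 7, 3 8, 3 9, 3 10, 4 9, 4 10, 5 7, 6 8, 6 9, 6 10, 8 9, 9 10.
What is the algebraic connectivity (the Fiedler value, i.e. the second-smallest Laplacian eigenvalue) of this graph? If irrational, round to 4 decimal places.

1.3923

Each diagonal entry of L is the vertex degree and each off-diagonal entry is -1 where an edge is present, 0 otherwise; in the order [1, 2, 3, 4, 5, 6, 7, 8, 9, 10] the diagonal is [4, 4, 5, 3, 3, 3, 3, 3, 7, 5]. Computing the eigenvalues of L and sorting gives [0, 1.3923, 2.3702, 3.0404, 3.5067, 3.8296, 5.0589, 6.0057, 6.6523, 8.1439]. The Fiedler value lambda_2 = 1.3923 is strictly positive, so the graph is connected. The largest eigenvalue, 8.1439, is at most the vertex count 10.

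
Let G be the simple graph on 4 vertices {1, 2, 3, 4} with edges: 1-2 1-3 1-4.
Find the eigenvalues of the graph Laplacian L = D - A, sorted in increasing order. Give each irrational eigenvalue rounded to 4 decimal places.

With the vertex order [1, 2, 3, 4], the degrees are [3, 1, 1, 1], giving D = diag(3, 1, 1, 1) and L = D - A. L is symmetric positive semidefinite, so every eigenvalue is real and nonnegative. There is one zero in the spectrum, matching the 1 component. The eigenvalues sum to 6, which equals trace(L) = 2|E|.

[0, 1, 1, 4]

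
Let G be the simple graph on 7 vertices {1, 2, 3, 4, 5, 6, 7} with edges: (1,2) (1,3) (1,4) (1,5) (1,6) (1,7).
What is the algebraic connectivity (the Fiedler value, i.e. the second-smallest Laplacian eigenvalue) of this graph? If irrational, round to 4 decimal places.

Reading degrees in the order [1, 2, 3, 4, 5, 6, 7] gives [6, 1, 1, 1, 1, 1, 1]; set D = diag(6, 1, 1, 1, 1, 1, 1) and form L = D - A. The sorted Laplacian eigenvalues are [0, 1, 1, 1, 1, 1, 7]; the algebraic connectivity is the second entry, 1. By the matrix-tree theorem the graph has (1/7) * product of the nonzero eigenvalues = 1 spanning tree.

1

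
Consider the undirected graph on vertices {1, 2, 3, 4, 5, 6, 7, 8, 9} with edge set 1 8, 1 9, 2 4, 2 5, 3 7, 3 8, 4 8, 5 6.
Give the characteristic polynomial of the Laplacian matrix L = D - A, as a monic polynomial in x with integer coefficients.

x^9 - 16x^8 + 104x^7 - 354x^6 + 677x^5 - 724x^4 + 406x^3 - 104x^2 + 9x

Each diagonal entry of L is the vertex degree and each off-diagonal entry is -1 where an edge is present, 0 otherwise; in the order [1, 2, 3, 4, 5, 6, 7, 8, 9] the diagonal is [2, 2, 2, 2, 2, 1, 1, 3, 1]. Computing det(xI - L) by cofactor expansion (or equivalently via sum-over-permutations) gives x^9 - 16x^8 + 104x^7 - 354x^6 + 677x^5 - 724x^4 + 406x^3 - 104x^2 + 9x. The coefficient of x^8 equals -trace(L) = -16, matching the sum of degrees.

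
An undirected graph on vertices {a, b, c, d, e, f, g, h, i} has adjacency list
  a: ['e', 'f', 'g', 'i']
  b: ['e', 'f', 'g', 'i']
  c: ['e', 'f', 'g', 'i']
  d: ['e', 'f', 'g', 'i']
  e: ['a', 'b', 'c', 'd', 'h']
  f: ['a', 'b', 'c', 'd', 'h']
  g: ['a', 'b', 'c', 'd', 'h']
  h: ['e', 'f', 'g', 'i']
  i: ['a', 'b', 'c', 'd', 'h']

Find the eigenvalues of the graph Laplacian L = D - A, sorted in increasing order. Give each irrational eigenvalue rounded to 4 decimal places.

Each diagonal entry of L is the vertex degree and each off-diagonal entry is -1 where an edge is present, 0 otherwise; in the order [a, b, c, d, e, f, g, h, i] the diagonal is [4, 4, 4, 4, 5, 5, 5, 4, 5]. L is symmetric positive semidefinite, so every eigenvalue is real and nonnegative. The largest eigenvalue, 9, is at most the vertex count 9.

[0, 4, 4, 4, 4, 5, 5, 5, 9]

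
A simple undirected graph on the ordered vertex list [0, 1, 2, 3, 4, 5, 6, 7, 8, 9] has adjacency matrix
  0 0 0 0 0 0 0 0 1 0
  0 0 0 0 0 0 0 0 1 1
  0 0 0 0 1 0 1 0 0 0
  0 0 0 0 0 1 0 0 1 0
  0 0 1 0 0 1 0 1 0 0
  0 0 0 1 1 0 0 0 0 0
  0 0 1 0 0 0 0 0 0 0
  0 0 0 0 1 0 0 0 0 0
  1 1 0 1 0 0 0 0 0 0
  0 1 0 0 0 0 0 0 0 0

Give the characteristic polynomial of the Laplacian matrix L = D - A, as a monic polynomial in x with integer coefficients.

Each diagonal entry of L is the vertex degree and each off-diagonal entry is -1 where an edge is present, 0 otherwise; in the order [0, 1, 2, 3, 4, 5, 6, 7, 8, 9] the diagonal is [1, 2, 2, 2, 3, 2, 1, 1, 3, 1]. L has integer entries, so p(x) = det(xI - L) has integer coefficients. Expanding the determinant yields x^10 - 18x^9 + 134x^8 - 536x^7 + 1254x^6 - 1752x^5 + 1434x^4 - 648x^3 + 141x^2 - 10x. The constant term is 0 because L is singular (the all-ones vector lies in its kernel). By the matrix-tree theorem the graph has (1/10) * product of the nonzero eigenvalues = 1 spanning tree. The eigenvalues sum to 18, which equals trace(L) = 2|E|.

x^10 - 18x^9 + 134x^8 - 536x^7 + 1254x^6 - 1752x^5 + 1434x^4 - 648x^3 + 141x^2 - 10x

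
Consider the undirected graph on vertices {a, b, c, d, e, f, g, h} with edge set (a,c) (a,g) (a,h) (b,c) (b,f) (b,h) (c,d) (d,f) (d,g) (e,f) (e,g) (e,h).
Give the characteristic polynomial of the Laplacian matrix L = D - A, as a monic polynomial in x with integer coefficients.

With the vertex order [a, b, c, d, e, f, g, h], the degrees are [3, 3, 3, 3, 3, 3, 3, 3], giving D = diag(3, 3, 3, 3, 3, 3, 3, 3) and L = D - A. L has integer entries, so p(x) = det(xI - L) has integer coefficients. Expanding the determinant yields x^8 - 24x^7 + 240x^6 - 1296x^5 + 4080x^4 - 7488x^3 + 7424x^2 - 3072x. The constant term is 0 because L is singular (the all-ones vector lies in its kernel). By the matrix-tree theorem the graph has (1/8) * product of the nonzero eigenvalues = 384 spanning trees.

x^8 - 24x^7 + 240x^6 - 1296x^5 + 4080x^4 - 7488x^3 + 7424x^2 - 3072x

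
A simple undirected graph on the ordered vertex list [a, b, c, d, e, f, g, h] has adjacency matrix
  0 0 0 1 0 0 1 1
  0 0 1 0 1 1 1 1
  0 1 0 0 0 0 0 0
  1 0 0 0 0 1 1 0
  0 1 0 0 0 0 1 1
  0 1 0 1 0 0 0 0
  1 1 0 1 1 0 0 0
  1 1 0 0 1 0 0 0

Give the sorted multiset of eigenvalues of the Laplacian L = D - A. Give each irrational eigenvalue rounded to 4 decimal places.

Each diagonal entry of L is the vertex degree and each off-diagonal entry is -1 where an edge is present, 0 otherwise; in the order [a, b, c, d, e, f, g, h] the diagonal is [3, 5, 1, 3, 3, 2, 4, 3]. Diagonalising L (or applying a numerical eigensolver to the 8x8 matrix) gives the spectrum above. The single zero eigenvalue shows the graph is connected. The eigenvalues sum to 24, which equals trace(L) = 2|E|. The largest eigenvalue, 6.4021, is at most the vertex count 8.

[0, 0.8889, 1.5958, 2.3214, 3.2375, 4.4907, 5.0636, 6.4021]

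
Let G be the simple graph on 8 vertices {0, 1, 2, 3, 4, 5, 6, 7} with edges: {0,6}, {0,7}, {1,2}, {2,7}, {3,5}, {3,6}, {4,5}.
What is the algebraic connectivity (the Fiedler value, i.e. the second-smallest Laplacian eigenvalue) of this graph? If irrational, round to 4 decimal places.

Reading degrees in the order [0, 1, 2, 3, 4, 5, 6, 7] gives [2, 1, 2, 2, 1, 2, 2, 2]; set D = diag(2, 1, 2, 2, 1, 2, 2, 2) and form L = D - A. Computing the eigenvalues of L and sorting gives [0, 0.1522, 0.5858, 1.2346, 2, 2.7654, 3.4142, 3.8478]. The Fiedler value lambda_2 = 0.1522 is strictly positive, so the graph is connected. The largest eigenvalue, 3.8478, is at most the vertex count 8.

0.1522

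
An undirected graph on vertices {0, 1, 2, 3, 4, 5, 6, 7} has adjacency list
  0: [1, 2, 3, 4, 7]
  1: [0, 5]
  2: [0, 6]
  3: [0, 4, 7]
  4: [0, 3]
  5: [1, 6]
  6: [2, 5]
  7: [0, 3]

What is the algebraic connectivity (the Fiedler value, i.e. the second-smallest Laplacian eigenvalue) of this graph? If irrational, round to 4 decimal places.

0.5607

With the vertex order [0, 1, 2, 3, 4, 5, 6, 7], the degrees are [5, 2, 2, 3, 2, 2, 2, 2], giving D = diag(5, 2, 2, 3, 2, 2, 2, 2) and L = D - A. The smallest Laplacian eigenvalue is always 0. The next one, lambda_2 = 0.5607, measures how hard the graph is to disconnect: larger values mean better connectivity. The eigenvalues sum to 20, which equals trace(L) = 2|E|.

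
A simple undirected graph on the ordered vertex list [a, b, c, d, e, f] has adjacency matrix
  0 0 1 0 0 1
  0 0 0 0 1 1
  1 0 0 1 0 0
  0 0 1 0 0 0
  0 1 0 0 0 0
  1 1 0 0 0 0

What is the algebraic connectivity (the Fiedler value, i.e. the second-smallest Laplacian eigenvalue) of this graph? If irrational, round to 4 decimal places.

0.2679

Each diagonal entry of L is the vertex degree and each off-diagonal entry is -1 where an edge is present, 0 otherwise; in the order [a, b, c, d, e, f] the diagonal is [2, 2, 2, 1, 1, 2]. The smallest Laplacian eigenvalue is always 0. The next one, lambda_2 = 0.2679, measures how hard the graph is to disconnect: larger values mean better connectivity. There is one zero in the spectrum, matching the 1 component.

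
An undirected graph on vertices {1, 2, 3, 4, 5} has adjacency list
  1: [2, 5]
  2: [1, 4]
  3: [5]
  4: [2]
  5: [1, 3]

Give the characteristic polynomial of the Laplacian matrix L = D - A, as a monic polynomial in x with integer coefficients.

Each diagonal entry of L is the vertex degree and each off-diagonal entry is -1 where an edge is present, 0 otherwise; in the order [1, 2, 3, 4, 5] the diagonal is [2, 2, 1, 1, 2]. Computing det(xI - L) by cofactor expansion (or equivalently via sum-over-permutations) gives x^5 - 8x^4 + 21x^3 - 20x^2 + 5x. The coefficient of x^4 equals -trace(L) = -8, matching the sum of degrees. The eigenvalues sum to 8, which equals trace(L) = 2|E|.

x^5 - 8x^4 + 21x^3 - 20x^2 + 5x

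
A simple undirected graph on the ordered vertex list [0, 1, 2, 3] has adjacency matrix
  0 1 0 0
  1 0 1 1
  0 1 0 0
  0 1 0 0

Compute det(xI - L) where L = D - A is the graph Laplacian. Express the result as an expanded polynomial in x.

x^4 - 6x^3 + 9x^2 - 4x

With the vertex order [0, 1, 2, 3], the degrees are [1, 3, 1, 1], giving D = diag(1, 3, 1, 1) and L = D - A. The eigenvalues of L are [0, 1, 1, 4]; the characteristic polynomial is the product of (x - lambda_i), which multiplies out to x^4 - 6x^3 + 9x^2 - 4x. The coefficient of x^3 equals -trace(L) = -6, matching the sum of degrees. The largest eigenvalue, 4, is at most the vertex count 4.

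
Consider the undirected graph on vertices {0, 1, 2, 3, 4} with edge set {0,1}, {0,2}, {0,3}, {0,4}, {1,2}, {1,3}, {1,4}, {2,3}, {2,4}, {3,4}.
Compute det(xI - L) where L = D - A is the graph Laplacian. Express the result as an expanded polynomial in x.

x^5 - 20x^4 + 150x^3 - 500x^2 + 625x

Each diagonal entry of L is the vertex degree and each off-diagonal entry is -1 where an edge is present, 0 otherwise; in the order [0, 1, 2, 3, 4] the diagonal is [4, 4, 4, 4, 4]. Computing det(xI - L) by cofactor expansion (or equivalently via sum-over-permutations) gives x^5 - 20x^4 + 150x^3 - 500x^2 + 625x. Since p(0) = det(-L) = 0, x divides p(x). There is one zero in the spectrum, matching the 1 component.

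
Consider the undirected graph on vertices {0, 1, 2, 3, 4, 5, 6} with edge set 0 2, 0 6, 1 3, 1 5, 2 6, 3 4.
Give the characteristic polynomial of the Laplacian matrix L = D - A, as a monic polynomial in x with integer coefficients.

Reading degrees in the order [0, 1, 2, 3, 4, 5, 6] gives [2, 2, 2, 2, 1, 1, 2]; set D = diag(2, 2, 2, 2, 1, 1, 2) and form L = D - A. L has integer entries, so p(x) = det(xI - L) has integer coefficients. Expanding the determinant yields x^7 - 12x^6 + 55x^5 - 118x^4 + 114x^3 - 36x^2. Since p(0) = det(-L) = 0, x divides p(x). The eigenvalues sum to 12, which equals trace(L) = 2|E|. There are 2 zeros in the spectrum, matching the 2 components.

x^7 - 12x^6 + 55x^5 - 118x^4 + 114x^3 - 36x^2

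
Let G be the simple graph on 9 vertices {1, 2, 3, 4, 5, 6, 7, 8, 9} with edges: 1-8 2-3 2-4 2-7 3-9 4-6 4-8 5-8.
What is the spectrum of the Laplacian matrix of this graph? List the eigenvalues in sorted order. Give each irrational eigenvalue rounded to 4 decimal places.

Each diagonal entry of L is the vertex degree and each off-diagonal entry is -1 where an edge is present, 0 otherwise; in the order [1, 2, 3, 4, 5, 6, 7, 8, 9] the diagonal is [1, 3, 2, 3, 1, 1, 1, 3, 1]. Since every row of L sums to 0, the all-ones vector is in the kernel and 0 is an eigenvalue. By the matrix-tree theorem the graph has (1/9) * product of the nonzero eigenvalues = 1 spanning tree. There is one zero in the spectrum, matching the 1 component.

[0, 0.2118, 0.5546, 0.7223, 1, 2.0782, 2.7338, 3.8525, 4.8468]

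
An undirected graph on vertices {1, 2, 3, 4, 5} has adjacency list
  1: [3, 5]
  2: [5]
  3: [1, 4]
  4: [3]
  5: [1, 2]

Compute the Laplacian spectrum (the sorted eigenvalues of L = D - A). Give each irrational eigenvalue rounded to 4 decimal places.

[0, 0.3820, 1.3820, 2.6180, 3.6180]

With the vertex order [1, 2, 3, 4, 5], the degrees are [2, 1, 2, 1, 2], giving D = diag(2, 1, 2, 1, 2) and L = D - A. The multiplicity of 0 as a Laplacian eigenvalue equals the number of connected components. There is one zero in the spectrum, matching the 1 component. By the matrix-tree theorem the graph has (1/5) * product of the nonzero eigenvalues = 1 spanning tree.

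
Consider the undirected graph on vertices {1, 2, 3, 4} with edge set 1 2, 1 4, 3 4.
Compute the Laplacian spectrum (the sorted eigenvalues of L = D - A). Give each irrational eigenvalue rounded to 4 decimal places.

Reading degrees in the order [1, 2, 3, 4] gives [2, 1, 1, 2]; set D = diag(2, 1, 1, 2) and form L = D - A. L is symmetric positive semidefinite, so every eigenvalue is real and nonnegative. The single zero eigenvalue shows the graph is connected. There is one zero in the spectrum, matching the 1 component.

[0, 0.5858, 2, 3.4142]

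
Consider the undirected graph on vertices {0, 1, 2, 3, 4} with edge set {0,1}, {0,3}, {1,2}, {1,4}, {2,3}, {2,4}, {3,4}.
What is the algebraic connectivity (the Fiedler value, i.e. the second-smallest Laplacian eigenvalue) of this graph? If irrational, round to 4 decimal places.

Reading degrees in the order [0, 1, 2, 3, 4] gives [2, 3, 3, 3, 3]; set D = diag(2, 3, 3, 3, 3) and form L = D - A. Computing the eigenvalues of L and sorting gives [0, 2, 3, 4, 5]. The Fiedler value lambda_2 = 2 is strictly positive, so the graph is connected. The eigenvalues sum to 14, which equals trace(L) = 2|E|.

2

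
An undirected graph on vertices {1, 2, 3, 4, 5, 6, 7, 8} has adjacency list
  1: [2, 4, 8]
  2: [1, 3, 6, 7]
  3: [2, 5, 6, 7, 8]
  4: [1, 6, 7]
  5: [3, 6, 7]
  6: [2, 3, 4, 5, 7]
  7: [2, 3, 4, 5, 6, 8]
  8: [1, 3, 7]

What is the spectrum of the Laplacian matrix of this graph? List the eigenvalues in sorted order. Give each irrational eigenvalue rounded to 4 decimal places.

[0, 2.0591, 2.6972, 3.5569, 4, 6.1713, 6.3028, 7.2128]

Each diagonal entry of L is the vertex degree and each off-diagonal entry is -1 where an edge is present, 0 otherwise; in the order [1, 2, 3, 4, 5, 6, 7, 8] the diagonal is [3, 4, 5, 3, 3, 5, 6, 3]. Diagonalising L (or applying a numerical eigensolver to the 8x8 matrix) gives the spectrum above. The largest eigenvalue, 7.2128, is at most the vertex count 8. The eigenvalues sum to 32, which equals trace(L) = 2|E|.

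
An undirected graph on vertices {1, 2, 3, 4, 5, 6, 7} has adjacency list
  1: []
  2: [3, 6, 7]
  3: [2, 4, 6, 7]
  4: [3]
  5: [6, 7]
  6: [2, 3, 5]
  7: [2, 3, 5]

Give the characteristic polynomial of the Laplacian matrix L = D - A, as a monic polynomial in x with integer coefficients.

x^7 - 16x^6 + 96x^5 - 266x^4 + 333x^3 - 144x^2

Each diagonal entry of L is the vertex degree and each off-diagonal entry is -1 where an edge is present, 0 otherwise; in the order [1, 2, 3, 4, 5, 6, 7] the diagonal is [0, 3, 4, 1, 2, 3, 3]. Computing det(xI - L) by cofactor expansion (or equivalently via sum-over-permutations) gives x^7 - 16x^6 + 96x^5 - 266x^4 + 333x^3 - 144x^2. The coefficient of x^6 equals -trace(L) = -16, matching the sum of degrees.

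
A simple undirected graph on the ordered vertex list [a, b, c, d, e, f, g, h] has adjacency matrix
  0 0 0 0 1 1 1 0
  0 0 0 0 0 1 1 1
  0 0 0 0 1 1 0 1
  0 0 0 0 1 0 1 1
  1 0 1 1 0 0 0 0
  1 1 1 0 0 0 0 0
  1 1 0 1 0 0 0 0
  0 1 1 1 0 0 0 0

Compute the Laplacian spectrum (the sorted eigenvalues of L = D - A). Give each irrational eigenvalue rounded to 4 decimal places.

With the vertex order [a, b, c, d, e, f, g, h], the degrees are [3, 3, 3, 3, 3, 3, 3, 3], giving D = diag(3, 3, 3, 3, 3, 3, 3, 3) and L = D - A. L is symmetric positive semidefinite, so every eigenvalue is real and nonnegative. The single zero eigenvalue shows the graph is connected. The largest eigenvalue, 6, is at most the vertex count 8.

[0, 2, 2, 2, 4, 4, 4, 6]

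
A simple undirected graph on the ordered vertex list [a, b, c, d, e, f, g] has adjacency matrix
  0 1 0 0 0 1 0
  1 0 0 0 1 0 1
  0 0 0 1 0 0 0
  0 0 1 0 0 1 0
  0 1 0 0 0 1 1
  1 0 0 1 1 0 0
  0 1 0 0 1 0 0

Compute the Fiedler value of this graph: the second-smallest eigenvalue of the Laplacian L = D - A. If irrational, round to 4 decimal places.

0.3889

With the vertex order [a, b, c, d, e, f, g], the degrees are [2, 3, 1, 2, 3, 3, 2], giving D = diag(2, 3, 1, 2, 3, 3, 2) and L = D - A. The smallest Laplacian eigenvalue is always 0. The next one, lambda_2 = 0.3889, measures how hard the graph is to disconnect: larger values mean better connectivity. By the matrix-tree theorem the graph has (1/7) * product of the nonzero eigenvalues = 11 spanning trees. The eigenvalues sum to 16, which equals trace(L) = 2|E|.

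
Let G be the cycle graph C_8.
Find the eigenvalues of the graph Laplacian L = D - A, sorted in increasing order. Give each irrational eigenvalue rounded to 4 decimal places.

[0, 0.5858, 0.5858, 2, 2, 3.4142, 3.4142, 4]

The graph has 8 vertices and degree multiset [2, 2, 2, 2, 2, 2, 2, 2]; D is the diagonal matrix of degrees and L = D - A. Since every row of L sums to 0, the all-ones vector is in the kernel and 0 is an eigenvalue. There is one zero in the spectrum, matching the 1 component. The eigenvalues sum to 16, which equals trace(L) = 2|E|.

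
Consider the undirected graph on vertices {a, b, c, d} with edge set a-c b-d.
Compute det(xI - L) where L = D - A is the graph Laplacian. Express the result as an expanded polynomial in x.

x^4 - 4x^3 + 4x^2

Each diagonal entry of L is the vertex degree and each off-diagonal entry is -1 where an edge is present, 0 otherwise; in the order [a, b, c, d] the diagonal is [1, 1, 1, 1]. L has integer entries, so p(x) = det(xI - L) has integer coefficients. Expanding the determinant yields x^4 - 4x^3 + 4x^2. Since p(0) = det(-L) = 0, x divides p(x). The largest eigenvalue, 2, is at most the vertex count 4.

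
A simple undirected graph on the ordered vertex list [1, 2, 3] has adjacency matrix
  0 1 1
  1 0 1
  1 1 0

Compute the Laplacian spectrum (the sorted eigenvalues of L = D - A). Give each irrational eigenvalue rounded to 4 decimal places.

Each diagonal entry of L is the vertex degree and each off-diagonal entry is -1 where an edge is present, 0 otherwise; in the order [1, 2, 3] the diagonal is [2, 2, 2]. The multiplicity of 0 as a Laplacian eigenvalue equals the number of connected components. There is one zero in the spectrum, matching the 1 component. The eigenvalues sum to 6, which equals trace(L) = 2|E|.

[0, 3, 3]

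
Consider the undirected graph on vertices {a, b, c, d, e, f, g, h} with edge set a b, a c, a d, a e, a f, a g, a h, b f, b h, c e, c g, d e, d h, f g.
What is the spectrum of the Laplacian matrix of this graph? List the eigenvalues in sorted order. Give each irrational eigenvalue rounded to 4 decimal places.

[0, 1.7530, 1.7530, 3.4450, 3.4450, 4.8019, 4.8019, 8]

With the vertex order [a, b, c, d, e, f, g, h], the degrees are [7, 3, 3, 3, 3, 3, 3, 3], giving D = diag(7, 3, 3, 3, 3, 3, 3, 3) and L = D - A. Since every row of L sums to 0, the all-ones vector is in the kernel and 0 is an eigenvalue. The eigenvalues sum to 28, which equals trace(L) = 2|E|.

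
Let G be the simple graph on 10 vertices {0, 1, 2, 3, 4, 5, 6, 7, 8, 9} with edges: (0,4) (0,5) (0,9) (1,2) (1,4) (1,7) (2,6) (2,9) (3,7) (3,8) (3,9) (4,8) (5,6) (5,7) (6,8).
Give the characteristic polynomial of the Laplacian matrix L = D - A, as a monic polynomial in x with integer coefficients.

x^10 - 30x^9 + 390x^8 - 2880x^7 + 13305x^6 - 39882x^5 + 77640x^4 - 94800x^3 + 66000x^2 - 20000x

Reading degrees in the order [0, 1, 2, 3, 4, 5, 6, 7, 8, 9] gives [3, 3, 3, 3, 3, 3, 3, 3, 3, 3]; set D = diag(3, 3, 3, 3, 3, 3, 3, 3, 3, 3) and form L = D - A. L has integer entries, so p(x) = det(xI - L) has integer coefficients. Expanding the determinant yields x^10 - 30x^9 + 390x^8 - 2880x^7 + 13305x^6 - 39882x^5 + 77640x^4 - 94800x^3 + 66000x^2 - 20000x. Since p(0) = det(-L) = 0, x divides p(x). The largest eigenvalue, 5, is at most the vertex count 10. There is one zero in the spectrum, matching the 1 component.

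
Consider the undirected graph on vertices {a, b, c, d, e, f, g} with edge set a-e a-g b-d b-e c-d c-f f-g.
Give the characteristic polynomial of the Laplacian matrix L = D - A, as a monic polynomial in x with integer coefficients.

With the vertex order [a, b, c, d, e, f, g], the degrees are [2, 2, 2, 2, 2, 2, 2], giving D = diag(2, 2, 2, 2, 2, 2, 2) and L = D - A. Computing det(xI - L) by cofactor expansion (or equivalently via sum-over-permutations) gives x^7 - 14x^6 + 77x^5 - 210x^4 + 294x^3 - 196x^2 + 49x. Since p(0) = det(-L) = 0, x divides p(x). There is one zero in the spectrum, matching the 1 component.

x^7 - 14x^6 + 77x^5 - 210x^4 + 294x^3 - 196x^2 + 49x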